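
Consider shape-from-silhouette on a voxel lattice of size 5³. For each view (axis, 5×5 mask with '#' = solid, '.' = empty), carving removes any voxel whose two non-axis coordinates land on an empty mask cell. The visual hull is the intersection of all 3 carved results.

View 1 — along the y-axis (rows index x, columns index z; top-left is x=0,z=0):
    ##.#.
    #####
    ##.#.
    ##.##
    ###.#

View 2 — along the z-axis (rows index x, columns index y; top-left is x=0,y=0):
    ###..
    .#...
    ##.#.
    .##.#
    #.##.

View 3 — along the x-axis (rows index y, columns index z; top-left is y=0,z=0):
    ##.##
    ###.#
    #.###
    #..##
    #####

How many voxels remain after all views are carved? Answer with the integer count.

start: 5×5×5 = 125 voxels
after view 1 [y-axis, 19 of 25 cells solid] → remaining = 95
after view 2 [z-axis, 13 of 25 cells solid] → remaining = 47
after view 3 [x-axis, 20 of 25 cells solid] → remaining = 36

|visual hull| = 36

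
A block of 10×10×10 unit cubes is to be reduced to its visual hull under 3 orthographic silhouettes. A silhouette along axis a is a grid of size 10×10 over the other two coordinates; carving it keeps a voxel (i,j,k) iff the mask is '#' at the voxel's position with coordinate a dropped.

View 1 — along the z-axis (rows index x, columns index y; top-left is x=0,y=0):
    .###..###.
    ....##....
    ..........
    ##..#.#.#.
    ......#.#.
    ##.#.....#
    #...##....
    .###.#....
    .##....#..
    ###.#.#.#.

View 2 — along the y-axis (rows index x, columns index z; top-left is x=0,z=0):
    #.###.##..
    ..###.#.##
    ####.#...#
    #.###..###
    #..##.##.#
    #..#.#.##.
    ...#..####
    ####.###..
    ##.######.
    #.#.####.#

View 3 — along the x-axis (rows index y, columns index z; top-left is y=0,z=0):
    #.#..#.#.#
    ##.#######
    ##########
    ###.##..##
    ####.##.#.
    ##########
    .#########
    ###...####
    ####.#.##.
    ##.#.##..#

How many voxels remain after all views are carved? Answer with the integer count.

full grid |V| = 1000
after view 1 [z-axis, 35 of 100 cells solid] → remaining = 350
after view 2 [y-axis, 63 of 100 cells solid] → remaining = 224
after view 3 [x-axis, 77 of 100 cells solid] → remaining = 171

remaining voxels: 171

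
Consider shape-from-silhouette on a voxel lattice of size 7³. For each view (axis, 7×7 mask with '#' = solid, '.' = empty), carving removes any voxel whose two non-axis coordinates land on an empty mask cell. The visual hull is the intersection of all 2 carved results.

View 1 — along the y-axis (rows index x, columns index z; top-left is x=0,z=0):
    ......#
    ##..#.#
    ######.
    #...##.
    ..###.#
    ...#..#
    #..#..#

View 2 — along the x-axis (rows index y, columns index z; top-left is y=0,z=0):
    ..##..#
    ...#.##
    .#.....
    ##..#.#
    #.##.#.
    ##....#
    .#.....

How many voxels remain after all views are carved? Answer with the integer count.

start: 7×7×7 = 343 voxels
after view 1 [y-axis, 23 of 49 cells solid] → remaining = 161
after view 2 [x-axis, 19 of 49 cells solid] → remaining = 64

voxel count = 64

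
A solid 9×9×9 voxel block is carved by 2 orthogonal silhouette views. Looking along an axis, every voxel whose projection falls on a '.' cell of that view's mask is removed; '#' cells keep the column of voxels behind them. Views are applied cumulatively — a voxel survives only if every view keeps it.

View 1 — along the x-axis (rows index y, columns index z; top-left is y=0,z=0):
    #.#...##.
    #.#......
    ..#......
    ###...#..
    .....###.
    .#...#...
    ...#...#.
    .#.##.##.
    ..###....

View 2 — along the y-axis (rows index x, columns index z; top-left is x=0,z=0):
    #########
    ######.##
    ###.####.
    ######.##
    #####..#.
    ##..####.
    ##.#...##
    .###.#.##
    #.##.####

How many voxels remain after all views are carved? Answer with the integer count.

initial block: 9^3 = 729
  1. axis=0 (YZ plane), |mask|=26  ⇒  voxels=234
  2. axis=1 (XZ plane), |mask|=62  ⇒  voxels=182

|visual hull| = 182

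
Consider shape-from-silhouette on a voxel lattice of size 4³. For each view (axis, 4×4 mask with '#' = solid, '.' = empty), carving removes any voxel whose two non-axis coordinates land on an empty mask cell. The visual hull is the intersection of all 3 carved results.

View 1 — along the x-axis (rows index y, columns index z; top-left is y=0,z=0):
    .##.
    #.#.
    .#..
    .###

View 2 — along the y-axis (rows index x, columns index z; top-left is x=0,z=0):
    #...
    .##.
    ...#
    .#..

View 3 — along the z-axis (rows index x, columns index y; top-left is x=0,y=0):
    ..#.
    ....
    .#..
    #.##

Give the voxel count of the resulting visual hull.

|visual hull| = 3

full grid |V| = 64
carve view 1 (along x, YZ-mask fill 8/16): 32 voxels remain
carve view 2 (along y, XZ-mask fill 5/16): 11 voxels remain
carve view 3 (along z, XY-mask fill 5/16): 3 voxels remain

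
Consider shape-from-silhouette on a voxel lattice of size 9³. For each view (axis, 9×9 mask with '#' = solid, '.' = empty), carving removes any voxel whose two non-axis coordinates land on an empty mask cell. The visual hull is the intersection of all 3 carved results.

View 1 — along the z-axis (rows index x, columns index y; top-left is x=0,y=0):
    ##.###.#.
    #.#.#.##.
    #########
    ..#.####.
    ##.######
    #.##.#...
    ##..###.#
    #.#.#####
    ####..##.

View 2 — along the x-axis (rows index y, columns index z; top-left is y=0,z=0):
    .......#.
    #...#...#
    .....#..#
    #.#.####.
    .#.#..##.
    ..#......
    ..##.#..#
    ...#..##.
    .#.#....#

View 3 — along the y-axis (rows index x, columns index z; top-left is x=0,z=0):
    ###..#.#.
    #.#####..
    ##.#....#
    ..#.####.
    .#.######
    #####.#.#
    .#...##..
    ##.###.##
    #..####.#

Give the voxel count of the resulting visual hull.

full grid |V| = 729
carve view 1 (along z, XY-mask fill 56/81): 504 voxels remain
carve view 2 (along x, YZ-mask fill 27/81): 161 voxels remain
carve view 3 (along y, XZ-mask fill 50/81): 96 voxels remain

remaining voxels: 96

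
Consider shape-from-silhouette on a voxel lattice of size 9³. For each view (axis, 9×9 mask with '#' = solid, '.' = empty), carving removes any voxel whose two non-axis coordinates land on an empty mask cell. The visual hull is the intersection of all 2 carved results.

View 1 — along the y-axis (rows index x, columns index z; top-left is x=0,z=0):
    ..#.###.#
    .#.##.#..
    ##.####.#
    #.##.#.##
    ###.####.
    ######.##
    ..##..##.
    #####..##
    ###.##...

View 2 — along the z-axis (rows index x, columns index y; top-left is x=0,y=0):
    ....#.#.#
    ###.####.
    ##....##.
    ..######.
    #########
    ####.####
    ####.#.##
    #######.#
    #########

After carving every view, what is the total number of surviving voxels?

full grid |V| = 729
step 1: project along y, AND mask (53/81) → |grid| = 477
step 2: project along z, AND mask (61/81) → |grid| = 363

remaining voxels: 363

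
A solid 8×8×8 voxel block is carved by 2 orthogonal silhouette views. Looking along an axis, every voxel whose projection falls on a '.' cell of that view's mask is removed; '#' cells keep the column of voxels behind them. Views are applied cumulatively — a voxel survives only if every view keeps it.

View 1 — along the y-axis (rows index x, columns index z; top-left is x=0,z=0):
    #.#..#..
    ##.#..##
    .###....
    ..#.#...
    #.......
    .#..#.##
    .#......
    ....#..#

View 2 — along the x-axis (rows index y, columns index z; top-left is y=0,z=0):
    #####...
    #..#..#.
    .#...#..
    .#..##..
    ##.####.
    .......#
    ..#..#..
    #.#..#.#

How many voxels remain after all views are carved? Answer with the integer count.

full grid |V| = 512
V1 y: intersect with XZ mask (21 set) -- 168 left
V2 x: intersect with YZ mask (26 set) -- 67 left

67 voxels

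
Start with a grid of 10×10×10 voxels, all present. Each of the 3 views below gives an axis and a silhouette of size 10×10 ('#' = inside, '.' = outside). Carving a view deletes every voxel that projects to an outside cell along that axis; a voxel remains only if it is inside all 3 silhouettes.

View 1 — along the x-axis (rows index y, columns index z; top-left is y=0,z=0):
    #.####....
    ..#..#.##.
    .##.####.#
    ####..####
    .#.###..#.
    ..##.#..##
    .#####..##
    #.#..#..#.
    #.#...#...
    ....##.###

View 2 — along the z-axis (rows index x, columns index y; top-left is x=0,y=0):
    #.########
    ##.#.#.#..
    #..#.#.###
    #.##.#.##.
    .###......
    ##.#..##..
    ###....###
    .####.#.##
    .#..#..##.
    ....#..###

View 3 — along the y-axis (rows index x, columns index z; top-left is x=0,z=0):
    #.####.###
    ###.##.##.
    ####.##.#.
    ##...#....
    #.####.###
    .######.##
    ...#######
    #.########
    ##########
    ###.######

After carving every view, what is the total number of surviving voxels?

|visual hull| = 219

before carving: 1000 voxels (10×10×10)
V1 x: intersect with YZ mask (53 set) -- 530 left
V2 z: intersect with XY mask (55 set) -- 284 left
V3 y: intersect with XZ mask (76 set) -- 219 left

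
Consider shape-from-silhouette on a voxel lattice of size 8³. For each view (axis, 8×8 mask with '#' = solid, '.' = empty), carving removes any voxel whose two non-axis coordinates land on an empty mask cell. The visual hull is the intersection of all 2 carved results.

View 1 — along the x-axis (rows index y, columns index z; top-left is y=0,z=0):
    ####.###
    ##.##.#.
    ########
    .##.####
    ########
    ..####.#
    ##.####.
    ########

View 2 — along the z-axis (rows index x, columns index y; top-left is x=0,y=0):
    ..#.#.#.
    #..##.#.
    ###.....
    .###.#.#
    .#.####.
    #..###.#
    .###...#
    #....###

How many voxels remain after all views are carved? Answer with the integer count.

|visual hull| = 218

start: 8×8×8 = 512 voxels
after view 1 [x-axis, 53 of 64 cells solid] → remaining = 424
after view 2 [z-axis, 33 of 64 cells solid] → remaining = 218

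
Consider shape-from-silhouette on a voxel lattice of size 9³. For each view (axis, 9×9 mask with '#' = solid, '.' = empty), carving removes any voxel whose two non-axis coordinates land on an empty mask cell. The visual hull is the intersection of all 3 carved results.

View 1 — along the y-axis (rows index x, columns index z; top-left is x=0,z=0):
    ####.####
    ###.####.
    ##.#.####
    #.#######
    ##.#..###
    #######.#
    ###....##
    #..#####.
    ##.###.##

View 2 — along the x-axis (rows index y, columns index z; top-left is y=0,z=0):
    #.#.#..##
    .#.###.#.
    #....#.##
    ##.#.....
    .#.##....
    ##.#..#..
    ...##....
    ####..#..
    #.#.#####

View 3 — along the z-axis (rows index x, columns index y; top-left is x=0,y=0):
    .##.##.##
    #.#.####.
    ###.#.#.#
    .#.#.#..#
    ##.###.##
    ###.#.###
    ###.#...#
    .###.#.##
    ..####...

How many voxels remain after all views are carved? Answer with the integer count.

remaining voxels: 174

initial block: 9^3 = 729
V1 y: intersect with XZ mask (62 set) -- 558 left
V2 x: intersect with YZ mask (38 set) -- 266 left
V3 z: intersect with XY mask (51 set) -- 174 left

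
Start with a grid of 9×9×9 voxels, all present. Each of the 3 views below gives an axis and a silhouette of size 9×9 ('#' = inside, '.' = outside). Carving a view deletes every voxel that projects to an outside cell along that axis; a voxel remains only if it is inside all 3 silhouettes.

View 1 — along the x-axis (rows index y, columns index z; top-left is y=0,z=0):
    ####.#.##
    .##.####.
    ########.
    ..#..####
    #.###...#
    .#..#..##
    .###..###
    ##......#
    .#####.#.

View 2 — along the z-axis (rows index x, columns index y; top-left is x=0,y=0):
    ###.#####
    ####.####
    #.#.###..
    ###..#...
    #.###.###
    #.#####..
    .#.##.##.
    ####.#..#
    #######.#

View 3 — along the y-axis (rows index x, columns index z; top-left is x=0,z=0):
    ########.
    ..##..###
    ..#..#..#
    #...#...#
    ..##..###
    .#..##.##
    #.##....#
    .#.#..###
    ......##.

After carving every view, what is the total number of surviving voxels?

voxel count = 170

initial block: 9^3 = 729
V1 x: intersect with YZ mask (50 set) -- 450 left
V2 z: intersect with XY mask (57 set) -- 328 left
V3 y: intersect with XZ mask (40 set) -- 170 left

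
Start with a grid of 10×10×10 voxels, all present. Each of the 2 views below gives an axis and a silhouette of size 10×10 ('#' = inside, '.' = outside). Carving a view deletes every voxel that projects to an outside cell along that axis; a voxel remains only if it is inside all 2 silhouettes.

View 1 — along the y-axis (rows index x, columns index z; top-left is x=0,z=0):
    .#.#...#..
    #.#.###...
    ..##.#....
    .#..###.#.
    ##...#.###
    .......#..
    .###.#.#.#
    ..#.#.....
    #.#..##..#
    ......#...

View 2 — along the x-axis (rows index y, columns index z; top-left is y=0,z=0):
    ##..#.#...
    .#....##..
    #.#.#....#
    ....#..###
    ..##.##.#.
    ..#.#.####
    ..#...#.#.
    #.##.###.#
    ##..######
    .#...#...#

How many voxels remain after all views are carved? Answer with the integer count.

voxel count = 174

start: 10×10×10 = 1000 voxels
step 1: project along y, AND mask (37/100) → |grid| = 370
step 2: project along x, AND mask (47/100) → |grid| = 174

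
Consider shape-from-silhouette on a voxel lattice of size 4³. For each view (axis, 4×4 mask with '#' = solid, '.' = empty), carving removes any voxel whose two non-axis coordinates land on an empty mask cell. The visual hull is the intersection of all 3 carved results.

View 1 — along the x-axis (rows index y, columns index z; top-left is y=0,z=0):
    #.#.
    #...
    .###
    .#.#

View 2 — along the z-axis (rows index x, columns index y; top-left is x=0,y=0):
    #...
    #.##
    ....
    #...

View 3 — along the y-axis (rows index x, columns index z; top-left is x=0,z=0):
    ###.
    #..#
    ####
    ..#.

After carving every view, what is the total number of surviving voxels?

initial block: 4^3 = 64
carve view 1 (along x, YZ-mask fill 8/16): 32 voxels remain
carve view 2 (along z, XY-mask fill 5/16): 11 voxels remain
carve view 3 (along y, XZ-mask fill 10/16): 6 voxels remain

6 voxels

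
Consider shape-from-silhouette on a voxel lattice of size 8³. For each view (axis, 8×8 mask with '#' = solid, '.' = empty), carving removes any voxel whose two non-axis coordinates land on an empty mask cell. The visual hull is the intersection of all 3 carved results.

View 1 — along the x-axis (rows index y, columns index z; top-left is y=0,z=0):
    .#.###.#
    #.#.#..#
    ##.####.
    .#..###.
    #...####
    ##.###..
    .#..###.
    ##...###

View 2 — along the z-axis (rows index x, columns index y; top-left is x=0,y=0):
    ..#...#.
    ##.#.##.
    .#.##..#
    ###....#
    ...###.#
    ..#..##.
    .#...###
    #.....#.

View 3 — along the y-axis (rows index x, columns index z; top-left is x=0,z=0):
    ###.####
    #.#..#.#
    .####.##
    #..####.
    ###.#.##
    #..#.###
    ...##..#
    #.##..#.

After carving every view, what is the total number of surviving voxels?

start: 8×8×8 = 512 voxels
V1 x: intersect with YZ mask (38 set) -- 304 left
V2 z: intersect with XY mask (28 set) -- 131 left
V3 y: intersect with XZ mask (40 set) -- 74 left

remaining voxels: 74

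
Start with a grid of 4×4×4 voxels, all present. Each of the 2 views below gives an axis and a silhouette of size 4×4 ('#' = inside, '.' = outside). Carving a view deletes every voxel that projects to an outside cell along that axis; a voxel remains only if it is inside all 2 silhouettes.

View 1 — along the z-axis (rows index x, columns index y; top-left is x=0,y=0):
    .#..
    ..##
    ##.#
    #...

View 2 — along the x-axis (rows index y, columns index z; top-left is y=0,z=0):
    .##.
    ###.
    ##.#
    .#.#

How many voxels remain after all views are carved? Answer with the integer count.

full grid |V| = 64
  1. axis=2 (XY plane), |mask|=7  ⇒  voxels=28
  2. axis=0 (YZ plane), |mask|=10  ⇒  voxels=17

17 voxels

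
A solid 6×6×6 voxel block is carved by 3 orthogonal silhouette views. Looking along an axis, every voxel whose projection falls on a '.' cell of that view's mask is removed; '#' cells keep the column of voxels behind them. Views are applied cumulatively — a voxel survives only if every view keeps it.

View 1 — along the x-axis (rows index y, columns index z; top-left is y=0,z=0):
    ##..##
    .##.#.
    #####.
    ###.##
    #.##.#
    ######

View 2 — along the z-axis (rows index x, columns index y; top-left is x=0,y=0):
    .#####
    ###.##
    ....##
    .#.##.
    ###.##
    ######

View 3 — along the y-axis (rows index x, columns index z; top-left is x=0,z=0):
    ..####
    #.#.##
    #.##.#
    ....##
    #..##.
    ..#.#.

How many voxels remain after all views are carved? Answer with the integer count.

voxel count = 63

full grid |V| = 216
step 1: project along x, AND mask (27/36) → |grid| = 162
step 2: project along z, AND mask (26/36) → |grid| = 116
step 3: project along y, AND mask (19/36) → |grid| = 63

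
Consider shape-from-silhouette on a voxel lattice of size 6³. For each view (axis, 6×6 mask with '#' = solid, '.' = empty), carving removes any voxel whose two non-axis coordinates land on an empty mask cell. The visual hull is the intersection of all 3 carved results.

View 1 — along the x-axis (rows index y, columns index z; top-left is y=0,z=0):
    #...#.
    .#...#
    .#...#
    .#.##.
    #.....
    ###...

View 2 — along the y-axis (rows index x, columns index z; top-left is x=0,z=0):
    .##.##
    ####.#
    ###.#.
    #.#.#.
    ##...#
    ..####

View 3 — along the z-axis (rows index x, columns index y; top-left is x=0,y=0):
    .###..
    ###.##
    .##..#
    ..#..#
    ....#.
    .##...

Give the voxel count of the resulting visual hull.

|visual hull| = 25

full grid |V| = 216
after view 1 [x-axis, 13 of 36 cells solid] → remaining = 78
after view 2 [y-axis, 23 of 36 cells solid] → remaining = 51
after view 3 [z-axis, 16 of 36 cells solid] → remaining = 25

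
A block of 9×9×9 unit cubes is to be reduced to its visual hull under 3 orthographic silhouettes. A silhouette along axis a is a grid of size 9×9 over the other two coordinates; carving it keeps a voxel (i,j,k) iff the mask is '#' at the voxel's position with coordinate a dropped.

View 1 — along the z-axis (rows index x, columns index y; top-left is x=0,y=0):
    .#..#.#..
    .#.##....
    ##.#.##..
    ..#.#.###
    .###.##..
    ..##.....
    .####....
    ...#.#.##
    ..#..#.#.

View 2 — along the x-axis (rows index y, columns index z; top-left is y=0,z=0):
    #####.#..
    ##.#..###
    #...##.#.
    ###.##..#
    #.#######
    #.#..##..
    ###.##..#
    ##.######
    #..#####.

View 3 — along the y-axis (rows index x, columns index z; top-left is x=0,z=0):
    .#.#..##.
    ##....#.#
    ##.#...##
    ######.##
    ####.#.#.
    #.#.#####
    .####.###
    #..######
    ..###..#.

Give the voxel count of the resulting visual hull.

remaining voxels: 132

full grid |V| = 729
V1 z: intersect with XY mask (34 set) -- 306 left
V2 x: intersect with YZ mask (54 set) -- 200 left
V3 y: intersect with XZ mask (52 set) -- 132 left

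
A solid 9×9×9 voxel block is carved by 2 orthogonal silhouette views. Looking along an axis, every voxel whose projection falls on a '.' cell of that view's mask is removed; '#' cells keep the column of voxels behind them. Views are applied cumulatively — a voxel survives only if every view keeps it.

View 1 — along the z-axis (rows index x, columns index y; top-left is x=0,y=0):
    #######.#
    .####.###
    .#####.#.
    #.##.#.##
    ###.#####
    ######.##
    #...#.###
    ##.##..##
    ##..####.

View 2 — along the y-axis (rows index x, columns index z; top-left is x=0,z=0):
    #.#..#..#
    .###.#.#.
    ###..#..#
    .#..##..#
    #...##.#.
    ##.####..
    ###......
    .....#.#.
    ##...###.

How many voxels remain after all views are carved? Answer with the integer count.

initial block: 9^3 = 729
[1] z-view keeps 60 columns → grid now 540
[2] y-view keeps 38 columns → grid now 258

|visual hull| = 258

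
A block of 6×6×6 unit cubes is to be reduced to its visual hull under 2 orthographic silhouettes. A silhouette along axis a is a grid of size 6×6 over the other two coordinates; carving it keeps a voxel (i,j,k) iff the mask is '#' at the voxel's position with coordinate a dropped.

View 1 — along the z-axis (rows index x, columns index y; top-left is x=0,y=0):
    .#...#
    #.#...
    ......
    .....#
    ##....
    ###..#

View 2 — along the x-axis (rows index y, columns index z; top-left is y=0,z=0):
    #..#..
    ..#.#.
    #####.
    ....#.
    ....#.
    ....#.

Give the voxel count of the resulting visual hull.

25 voxels

before carving: 216 voxels (6×6×6)
  1. axis=2 (XY plane), |mask|=11  ⇒  voxels=66
  2. axis=0 (YZ plane), |mask|=12  ⇒  voxels=25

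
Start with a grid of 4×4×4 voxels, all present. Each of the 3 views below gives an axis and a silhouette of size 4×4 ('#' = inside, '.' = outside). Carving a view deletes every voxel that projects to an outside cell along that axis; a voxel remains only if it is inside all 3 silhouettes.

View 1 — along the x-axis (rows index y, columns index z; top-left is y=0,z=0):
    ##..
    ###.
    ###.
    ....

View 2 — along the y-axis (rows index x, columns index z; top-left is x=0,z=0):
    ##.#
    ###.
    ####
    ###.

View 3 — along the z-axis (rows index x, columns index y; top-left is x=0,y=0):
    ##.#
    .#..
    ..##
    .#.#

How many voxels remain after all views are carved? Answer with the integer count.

voxel count = 13

full grid |V| = 64
after view 1 [x-axis, 8 of 16 cells solid] → remaining = 32
after view 2 [y-axis, 13 of 16 cells solid] → remaining = 30
after view 3 [z-axis, 8 of 16 cells solid] → remaining = 13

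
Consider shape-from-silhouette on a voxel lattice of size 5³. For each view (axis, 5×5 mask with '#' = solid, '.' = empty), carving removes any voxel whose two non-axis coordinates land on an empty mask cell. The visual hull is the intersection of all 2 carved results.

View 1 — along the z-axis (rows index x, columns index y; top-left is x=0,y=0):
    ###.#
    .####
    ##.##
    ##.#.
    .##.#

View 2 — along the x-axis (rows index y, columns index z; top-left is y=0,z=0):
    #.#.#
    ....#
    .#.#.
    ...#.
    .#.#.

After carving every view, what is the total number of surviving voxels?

before carving: 125 voxels (5×5×5)
after view 1 [z-axis, 18 of 25 cells solid] → remaining = 90
after view 2 [x-axis, 9 of 25 cells solid] → remaining = 31

remaining voxels: 31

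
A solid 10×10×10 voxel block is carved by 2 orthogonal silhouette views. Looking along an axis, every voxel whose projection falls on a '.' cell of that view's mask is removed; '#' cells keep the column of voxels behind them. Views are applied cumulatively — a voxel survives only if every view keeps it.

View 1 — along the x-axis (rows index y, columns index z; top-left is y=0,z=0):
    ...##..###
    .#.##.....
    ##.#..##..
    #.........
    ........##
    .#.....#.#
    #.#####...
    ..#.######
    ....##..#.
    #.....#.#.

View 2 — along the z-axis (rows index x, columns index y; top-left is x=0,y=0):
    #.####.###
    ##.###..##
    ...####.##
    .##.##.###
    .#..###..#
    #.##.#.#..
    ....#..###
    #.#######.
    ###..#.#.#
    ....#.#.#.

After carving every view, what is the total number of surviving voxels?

remaining voxels: 215

full grid |V| = 1000
[1] x-view keeps 38 columns → grid now 380
[2] z-view keeps 59 columns → grid now 215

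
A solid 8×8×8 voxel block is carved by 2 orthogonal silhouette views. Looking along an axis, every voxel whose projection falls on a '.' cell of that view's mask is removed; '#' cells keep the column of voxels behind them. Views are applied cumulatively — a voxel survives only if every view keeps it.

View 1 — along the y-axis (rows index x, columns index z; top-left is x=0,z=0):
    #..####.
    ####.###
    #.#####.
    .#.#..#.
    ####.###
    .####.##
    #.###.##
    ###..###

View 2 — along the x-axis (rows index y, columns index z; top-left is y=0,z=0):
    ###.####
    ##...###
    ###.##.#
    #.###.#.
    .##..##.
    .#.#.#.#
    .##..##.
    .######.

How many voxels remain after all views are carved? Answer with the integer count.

before carving: 512 voxels (8×8×8)
after view 1 [y-axis, 46 of 64 cells solid] → remaining = 368
after view 2 [x-axis, 41 of 64 cells solid] → remaining = 235

|visual hull| = 235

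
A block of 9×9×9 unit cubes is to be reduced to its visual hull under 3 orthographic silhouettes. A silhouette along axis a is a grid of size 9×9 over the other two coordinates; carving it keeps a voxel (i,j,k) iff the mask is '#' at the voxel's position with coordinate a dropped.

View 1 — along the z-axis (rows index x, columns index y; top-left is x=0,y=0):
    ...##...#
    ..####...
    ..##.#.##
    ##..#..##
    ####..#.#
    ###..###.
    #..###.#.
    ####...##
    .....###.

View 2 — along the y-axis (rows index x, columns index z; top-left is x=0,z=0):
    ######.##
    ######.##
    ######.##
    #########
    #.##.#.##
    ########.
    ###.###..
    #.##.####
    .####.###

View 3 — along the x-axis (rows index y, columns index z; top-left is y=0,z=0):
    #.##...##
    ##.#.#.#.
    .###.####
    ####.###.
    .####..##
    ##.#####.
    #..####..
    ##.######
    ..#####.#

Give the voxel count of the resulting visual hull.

227 voxels

before carving: 729 voxels (9×9×9)
[1] z-view keeps 43 columns → grid now 387
[2] y-view keeps 67 columns → grid now 318
[3] x-view keeps 56 columns → grid now 227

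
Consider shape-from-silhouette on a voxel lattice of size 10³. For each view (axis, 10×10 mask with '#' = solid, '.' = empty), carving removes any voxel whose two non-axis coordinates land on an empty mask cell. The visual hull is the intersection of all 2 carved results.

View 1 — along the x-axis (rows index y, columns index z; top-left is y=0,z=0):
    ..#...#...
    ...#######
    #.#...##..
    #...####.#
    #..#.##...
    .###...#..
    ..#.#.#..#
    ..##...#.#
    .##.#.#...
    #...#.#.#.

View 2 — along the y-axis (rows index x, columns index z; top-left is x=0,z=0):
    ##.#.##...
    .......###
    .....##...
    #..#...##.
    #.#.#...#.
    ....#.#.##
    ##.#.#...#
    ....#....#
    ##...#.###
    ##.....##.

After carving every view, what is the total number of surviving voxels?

voxel count = 153

start: 10×10×10 = 1000 voxels
step 1: project along x, AND mask (43/100) → |grid| = 430
step 2: project along y, AND mask (39/100) → |grid| = 153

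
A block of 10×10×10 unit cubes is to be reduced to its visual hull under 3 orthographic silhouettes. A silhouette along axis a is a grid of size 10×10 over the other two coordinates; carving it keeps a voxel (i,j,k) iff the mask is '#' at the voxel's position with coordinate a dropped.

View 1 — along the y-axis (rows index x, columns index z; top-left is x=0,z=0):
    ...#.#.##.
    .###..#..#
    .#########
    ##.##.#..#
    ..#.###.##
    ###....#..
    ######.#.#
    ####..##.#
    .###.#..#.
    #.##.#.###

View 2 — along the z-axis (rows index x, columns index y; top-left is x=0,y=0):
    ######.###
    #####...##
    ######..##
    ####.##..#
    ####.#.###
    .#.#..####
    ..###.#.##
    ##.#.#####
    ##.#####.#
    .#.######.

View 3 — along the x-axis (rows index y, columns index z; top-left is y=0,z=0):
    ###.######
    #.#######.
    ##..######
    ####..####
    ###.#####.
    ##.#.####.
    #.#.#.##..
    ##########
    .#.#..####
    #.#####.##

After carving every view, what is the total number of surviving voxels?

start: 10×10×10 = 1000 voxels
step 1: project along y, AND mask (61/100) → |grid| = 610
step 2: project along z, AND mask (74/100) → |grid| = 450
step 3: project along x, AND mask (77/100) → |grid| = 340

340 voxels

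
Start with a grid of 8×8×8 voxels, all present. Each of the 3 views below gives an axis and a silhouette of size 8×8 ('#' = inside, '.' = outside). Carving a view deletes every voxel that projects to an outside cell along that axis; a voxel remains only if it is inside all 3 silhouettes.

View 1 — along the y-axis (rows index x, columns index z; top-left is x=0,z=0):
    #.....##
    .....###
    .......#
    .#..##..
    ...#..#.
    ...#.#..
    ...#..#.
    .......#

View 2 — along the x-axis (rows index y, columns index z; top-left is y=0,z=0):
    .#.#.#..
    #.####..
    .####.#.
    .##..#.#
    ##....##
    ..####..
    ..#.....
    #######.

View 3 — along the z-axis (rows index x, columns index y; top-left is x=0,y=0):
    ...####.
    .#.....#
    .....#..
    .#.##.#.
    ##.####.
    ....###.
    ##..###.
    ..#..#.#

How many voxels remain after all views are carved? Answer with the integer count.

full grid |V| = 512
[1] y-view keeps 17 columns → grid now 136
[2] x-view keeps 33 columns → grid now 62
[3] z-view keeps 28 columns → grid now 22

remaining voxels: 22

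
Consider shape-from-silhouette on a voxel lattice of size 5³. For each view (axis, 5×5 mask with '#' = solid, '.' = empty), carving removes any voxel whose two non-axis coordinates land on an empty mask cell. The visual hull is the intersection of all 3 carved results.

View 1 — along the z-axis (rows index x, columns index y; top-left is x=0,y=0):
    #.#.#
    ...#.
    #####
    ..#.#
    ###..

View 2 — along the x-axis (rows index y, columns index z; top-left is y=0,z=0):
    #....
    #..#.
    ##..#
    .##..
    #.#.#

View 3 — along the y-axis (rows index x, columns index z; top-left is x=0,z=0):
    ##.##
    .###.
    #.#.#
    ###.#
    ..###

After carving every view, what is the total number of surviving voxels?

24 voxels

start: 5×5×5 = 125 voxels
carve view 1 (along z, XY-mask fill 14/25): 70 voxels remain
carve view 2 (along x, YZ-mask fill 11/25): 32 voxels remain
carve view 3 (along y, XZ-mask fill 17/25): 24 voxels remain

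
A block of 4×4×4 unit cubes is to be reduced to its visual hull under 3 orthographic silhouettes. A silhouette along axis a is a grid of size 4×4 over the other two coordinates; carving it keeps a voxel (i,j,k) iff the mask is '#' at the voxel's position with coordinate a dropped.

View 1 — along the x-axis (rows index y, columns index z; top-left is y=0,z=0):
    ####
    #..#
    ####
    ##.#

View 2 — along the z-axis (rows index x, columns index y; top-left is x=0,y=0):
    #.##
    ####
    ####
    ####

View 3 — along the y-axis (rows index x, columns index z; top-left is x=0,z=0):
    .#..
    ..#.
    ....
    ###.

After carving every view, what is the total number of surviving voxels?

14 voxels

initial block: 4^3 = 64
carve view 1 (along x, YZ-mask fill 13/16): 52 voxels remain
carve view 2 (along z, XY-mask fill 15/16): 50 voxels remain
carve view 3 (along y, XZ-mask fill 5/16): 14 voxels remain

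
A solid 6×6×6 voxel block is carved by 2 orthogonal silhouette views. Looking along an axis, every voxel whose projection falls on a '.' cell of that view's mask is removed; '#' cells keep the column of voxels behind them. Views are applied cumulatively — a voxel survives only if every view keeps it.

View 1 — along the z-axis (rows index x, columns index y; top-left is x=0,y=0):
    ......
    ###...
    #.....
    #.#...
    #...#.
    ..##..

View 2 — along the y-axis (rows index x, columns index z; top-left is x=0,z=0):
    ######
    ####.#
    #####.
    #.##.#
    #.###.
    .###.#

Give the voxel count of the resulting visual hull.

before carving: 216 voxels (6×6×6)
step 1: project along z, AND mask (10/36) → |grid| = 60
step 2: project along y, AND mask (28/36) → |grid| = 44

|visual hull| = 44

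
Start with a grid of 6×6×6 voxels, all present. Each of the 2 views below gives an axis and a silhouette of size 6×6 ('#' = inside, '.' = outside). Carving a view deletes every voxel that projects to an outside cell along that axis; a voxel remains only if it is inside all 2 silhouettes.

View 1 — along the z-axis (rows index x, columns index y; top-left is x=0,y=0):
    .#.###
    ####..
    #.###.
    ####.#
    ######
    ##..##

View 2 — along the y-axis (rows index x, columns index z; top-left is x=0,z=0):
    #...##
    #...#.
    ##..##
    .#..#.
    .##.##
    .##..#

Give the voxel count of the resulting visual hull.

82 voxels

full grid |V| = 216
[1] z-view keeps 27 columns → grid now 162
[2] y-view keeps 18 columns → grid now 82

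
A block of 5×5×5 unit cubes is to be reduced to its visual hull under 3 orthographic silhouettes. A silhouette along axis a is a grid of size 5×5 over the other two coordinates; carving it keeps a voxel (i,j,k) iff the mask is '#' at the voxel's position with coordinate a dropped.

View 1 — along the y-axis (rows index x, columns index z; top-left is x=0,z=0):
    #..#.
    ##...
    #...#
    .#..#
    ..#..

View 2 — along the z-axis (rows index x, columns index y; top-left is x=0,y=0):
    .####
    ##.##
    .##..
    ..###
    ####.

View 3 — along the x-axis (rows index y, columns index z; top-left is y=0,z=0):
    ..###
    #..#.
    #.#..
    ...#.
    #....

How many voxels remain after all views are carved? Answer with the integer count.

|visual hull| = 11

start: 5×5×5 = 125 voxels
V1 y: intersect with XZ mask (9 set) -- 45 left
V2 z: intersect with XY mask (17 set) -- 30 left
V3 x: intersect with YZ mask (9 set) -- 11 left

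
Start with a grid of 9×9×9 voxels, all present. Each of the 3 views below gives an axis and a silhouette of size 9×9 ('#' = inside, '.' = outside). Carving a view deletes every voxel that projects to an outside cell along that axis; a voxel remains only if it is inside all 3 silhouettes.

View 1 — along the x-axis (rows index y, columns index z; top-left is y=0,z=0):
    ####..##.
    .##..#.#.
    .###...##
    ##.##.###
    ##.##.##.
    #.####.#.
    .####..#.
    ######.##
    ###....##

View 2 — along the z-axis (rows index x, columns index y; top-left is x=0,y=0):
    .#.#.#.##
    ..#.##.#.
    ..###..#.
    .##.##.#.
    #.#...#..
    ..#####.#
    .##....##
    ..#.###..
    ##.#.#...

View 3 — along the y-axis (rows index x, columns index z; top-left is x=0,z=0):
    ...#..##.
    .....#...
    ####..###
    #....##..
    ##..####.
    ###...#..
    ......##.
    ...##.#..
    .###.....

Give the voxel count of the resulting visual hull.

85 voxels

before carving: 729 voxels (9×9×9)
  1. axis=0 (YZ plane), |mask|=52  ⇒  voxels=468
  2. axis=2 (XY plane), |mask|=39  ⇒  voxels=227
  3. axis=1 (XZ plane), |mask|=32  ⇒  voxels=85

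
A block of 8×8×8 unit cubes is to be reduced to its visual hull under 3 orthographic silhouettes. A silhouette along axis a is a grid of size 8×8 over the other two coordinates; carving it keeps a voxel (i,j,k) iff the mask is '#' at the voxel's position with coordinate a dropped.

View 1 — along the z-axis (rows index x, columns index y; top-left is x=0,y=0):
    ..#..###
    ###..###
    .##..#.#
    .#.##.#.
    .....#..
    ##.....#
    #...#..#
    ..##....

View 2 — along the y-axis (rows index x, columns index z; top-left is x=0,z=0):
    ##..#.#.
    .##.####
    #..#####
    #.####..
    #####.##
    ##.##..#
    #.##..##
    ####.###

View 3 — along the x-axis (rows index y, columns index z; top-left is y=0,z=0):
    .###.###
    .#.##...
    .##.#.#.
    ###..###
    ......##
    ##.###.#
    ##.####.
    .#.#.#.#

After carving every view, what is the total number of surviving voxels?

full grid |V| = 512
[1] z-view keeps 27 columns → grid now 216
[2] y-view keeps 45 columns → grid now 147
[3] x-view keeps 37 columns → grid now 85

voxel count = 85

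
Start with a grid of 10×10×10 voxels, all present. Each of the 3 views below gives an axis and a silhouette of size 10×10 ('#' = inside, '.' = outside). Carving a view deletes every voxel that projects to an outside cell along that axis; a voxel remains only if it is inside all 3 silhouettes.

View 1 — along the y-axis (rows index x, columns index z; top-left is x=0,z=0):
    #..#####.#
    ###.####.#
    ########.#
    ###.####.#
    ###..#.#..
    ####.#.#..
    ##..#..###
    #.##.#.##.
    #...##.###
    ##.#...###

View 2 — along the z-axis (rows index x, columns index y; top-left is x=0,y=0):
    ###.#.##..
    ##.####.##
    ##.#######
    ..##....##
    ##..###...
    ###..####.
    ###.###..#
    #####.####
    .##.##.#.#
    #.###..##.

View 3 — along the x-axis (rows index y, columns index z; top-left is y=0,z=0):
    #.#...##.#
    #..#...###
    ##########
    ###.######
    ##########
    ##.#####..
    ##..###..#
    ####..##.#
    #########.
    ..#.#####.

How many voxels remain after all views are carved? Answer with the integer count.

342 voxels

before carving: 1000 voxels (10×10×10)
  1. axis=1 (XZ plane), |mask|=67  ⇒  voxels=670
  2. axis=2 (XY plane), |mask|=67  ⇒  voxels=454
  3. axis=0 (YZ plane), |mask|=74  ⇒  voxels=342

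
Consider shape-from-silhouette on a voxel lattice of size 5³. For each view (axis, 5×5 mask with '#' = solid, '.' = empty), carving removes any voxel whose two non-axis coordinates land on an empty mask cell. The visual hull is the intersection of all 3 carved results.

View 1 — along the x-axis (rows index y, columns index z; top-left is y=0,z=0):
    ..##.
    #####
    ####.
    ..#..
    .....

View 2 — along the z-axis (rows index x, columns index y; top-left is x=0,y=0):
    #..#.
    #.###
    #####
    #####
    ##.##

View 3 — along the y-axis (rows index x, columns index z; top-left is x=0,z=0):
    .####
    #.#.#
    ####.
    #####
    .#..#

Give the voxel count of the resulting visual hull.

remaining voxels: 32

start: 5×5×5 = 125 voxels
  1. axis=0 (YZ plane), |mask|=12  ⇒  voxels=60
  2. axis=2 (XY plane), |mask|=20  ⇒  voxels=42
  3. axis=1 (XZ plane), |mask|=18  ⇒  voxels=32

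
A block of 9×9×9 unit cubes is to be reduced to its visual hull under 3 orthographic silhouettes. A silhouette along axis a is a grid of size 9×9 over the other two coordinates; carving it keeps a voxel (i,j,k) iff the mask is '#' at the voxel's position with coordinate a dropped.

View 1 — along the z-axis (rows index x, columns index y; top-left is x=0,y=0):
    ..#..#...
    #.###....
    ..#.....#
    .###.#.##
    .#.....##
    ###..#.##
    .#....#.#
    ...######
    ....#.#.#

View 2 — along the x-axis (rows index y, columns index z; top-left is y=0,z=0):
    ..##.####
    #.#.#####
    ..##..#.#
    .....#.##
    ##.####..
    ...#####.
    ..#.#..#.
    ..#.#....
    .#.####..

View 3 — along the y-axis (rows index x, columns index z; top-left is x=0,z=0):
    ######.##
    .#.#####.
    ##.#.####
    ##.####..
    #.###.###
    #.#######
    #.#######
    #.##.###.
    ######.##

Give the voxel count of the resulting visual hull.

start: 9×9×9 = 729 voxels
step 1: project along z, AND mask (35/81) → |grid| = 315
step 2: project along x, AND mask (41/81) → |grid| = 159
step 3: project along y, AND mask (64/81) → |grid| = 125

|visual hull| = 125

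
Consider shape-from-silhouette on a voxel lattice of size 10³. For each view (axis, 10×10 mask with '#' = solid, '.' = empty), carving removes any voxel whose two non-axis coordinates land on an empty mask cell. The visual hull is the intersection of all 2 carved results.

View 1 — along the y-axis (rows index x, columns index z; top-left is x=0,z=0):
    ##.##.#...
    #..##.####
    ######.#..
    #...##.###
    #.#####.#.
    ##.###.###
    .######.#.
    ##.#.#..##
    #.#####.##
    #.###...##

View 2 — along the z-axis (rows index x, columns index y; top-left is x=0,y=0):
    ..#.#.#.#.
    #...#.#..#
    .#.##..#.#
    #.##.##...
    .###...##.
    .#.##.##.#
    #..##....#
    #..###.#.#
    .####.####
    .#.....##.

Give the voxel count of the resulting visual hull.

remaining voxels: 342

before carving: 1000 voxels (10×10×10)
carve view 1 (along y, XZ-mask fill 67/100): 670 voxels remain
carve view 2 (along z, XY-mask fill 50/100): 342 voxels remain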